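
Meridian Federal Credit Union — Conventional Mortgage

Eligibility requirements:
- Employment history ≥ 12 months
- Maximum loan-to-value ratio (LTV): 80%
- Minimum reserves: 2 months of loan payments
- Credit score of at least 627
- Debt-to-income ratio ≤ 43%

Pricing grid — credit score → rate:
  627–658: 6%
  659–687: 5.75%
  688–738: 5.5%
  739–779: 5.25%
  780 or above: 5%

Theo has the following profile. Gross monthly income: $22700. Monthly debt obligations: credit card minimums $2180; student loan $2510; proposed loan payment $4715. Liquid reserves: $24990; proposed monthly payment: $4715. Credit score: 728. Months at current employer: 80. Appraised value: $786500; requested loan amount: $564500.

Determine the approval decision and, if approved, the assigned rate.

Credit score 728 ≥ 627 (meets minimum)
Employment 80 ≥ 12 months
Total monthly debts = (2,180 + 2,510 + 4,715) = 9,405. DTI: 9,405 ÷ 22,700 = 41.4%, within the 43% cap
Loan-to-value = 564,500/786,500 = 71.8% — pass (80% max)
Reserves = 24,990/4,715 = 5.3 months ≥ 2
All requirements met. Score 728 falls in the 688–738 tier → 5.5%.

Approved at 5.5%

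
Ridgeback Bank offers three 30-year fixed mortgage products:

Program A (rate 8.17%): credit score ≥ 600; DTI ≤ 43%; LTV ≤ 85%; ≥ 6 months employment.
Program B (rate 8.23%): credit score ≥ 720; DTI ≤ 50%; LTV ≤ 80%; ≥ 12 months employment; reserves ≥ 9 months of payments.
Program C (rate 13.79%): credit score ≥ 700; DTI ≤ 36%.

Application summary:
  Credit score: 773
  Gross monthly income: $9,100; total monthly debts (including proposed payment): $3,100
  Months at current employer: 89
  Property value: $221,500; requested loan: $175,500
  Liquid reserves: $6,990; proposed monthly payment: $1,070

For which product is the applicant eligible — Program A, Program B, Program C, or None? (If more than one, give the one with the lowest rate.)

DTI = 3,100/9,100 = 34.1%.
LTV = 175,500/221,500 = 79.2%.
Reserves = 6,990/1,070 = 6.5 months.
Program A: score 773 ≥ 600; DTI 34.1% ≤ 43%; LTV 79.2% ≤ 85%; employment 89 ≥ 6 mo → qualifies.
Program B: score 773 ≥ 720; DTI 34.1% ≤ 50%; LTV 79.2% ≤ 80%; employment 89 ≥ 12 mo; reserves 6.5 < 9 mo → does not qualify.
Program C: score 773 ≥ 700; DTI 34.1% ≤ 36% → qualifies.
Qualifying: Program A, Program C. Lowest rate is 8.17% → Program A.

Program A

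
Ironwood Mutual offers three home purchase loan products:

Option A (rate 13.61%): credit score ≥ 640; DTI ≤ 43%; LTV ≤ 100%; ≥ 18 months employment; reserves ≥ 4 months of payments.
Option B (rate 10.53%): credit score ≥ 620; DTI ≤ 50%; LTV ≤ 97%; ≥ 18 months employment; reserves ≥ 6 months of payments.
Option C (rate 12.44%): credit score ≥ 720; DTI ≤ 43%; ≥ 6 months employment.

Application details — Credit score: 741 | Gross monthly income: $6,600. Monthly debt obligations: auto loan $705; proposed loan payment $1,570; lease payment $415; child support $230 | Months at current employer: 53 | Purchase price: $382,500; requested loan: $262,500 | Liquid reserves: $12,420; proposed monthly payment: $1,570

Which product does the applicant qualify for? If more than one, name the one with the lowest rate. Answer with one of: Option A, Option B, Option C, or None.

Option B

Total debts = (705 + 1,570 + 415 + 230) = 2,920; DTI = 2,920/6,600 = 44.2%.
LTV = 262,500/382,500 = 68.6%.
Reserves = 12,420/1,570 = 7.9 months.
Option A: score 741 ≥ 640; DTI 44.2% > 43%; LTV 68.6% ≤ 100%; employment 53 ≥ 18 mo; reserves 7.9 ≥ 4 mo → does not qualify.
Option B: score 741 ≥ 620; DTI 44.2% ≤ 50%; LTV 68.6% ≤ 97%; employment 53 ≥ 18 mo; reserves 7.9 ≥ 6 mo → qualifies.
Option C: score 741 ≥ 720; DTI 44.2% > 43%; employment 53 ≥ 6 mo → does not qualify.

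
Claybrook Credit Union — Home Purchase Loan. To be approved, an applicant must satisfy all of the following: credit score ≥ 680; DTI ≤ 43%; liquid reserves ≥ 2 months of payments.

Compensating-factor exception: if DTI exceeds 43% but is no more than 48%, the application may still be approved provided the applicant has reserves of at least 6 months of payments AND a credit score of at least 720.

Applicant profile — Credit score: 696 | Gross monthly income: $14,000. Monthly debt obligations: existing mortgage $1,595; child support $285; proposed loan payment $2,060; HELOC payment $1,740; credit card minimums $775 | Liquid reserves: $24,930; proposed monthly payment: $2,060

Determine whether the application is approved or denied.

Denied

Credit score 696 ≥ 680 (meets base)
Total debts = (1,595 + 285 + 2,060 + 1,740 + 775) = 6,455. DTI: 6,455 ÷ 14,000 = 46.1%, over the 43% base limit.
Liquid reserves cover 24,930/2,060 = 12.1 months — ≥ 2 required
46.1% falls in the override range (43%–48%), so the compensating-factor test applies.
Override check — reserves: 12.1 mo (ok); score: 696 (below 720).
Override conditions not both satisfied; exception does not apply.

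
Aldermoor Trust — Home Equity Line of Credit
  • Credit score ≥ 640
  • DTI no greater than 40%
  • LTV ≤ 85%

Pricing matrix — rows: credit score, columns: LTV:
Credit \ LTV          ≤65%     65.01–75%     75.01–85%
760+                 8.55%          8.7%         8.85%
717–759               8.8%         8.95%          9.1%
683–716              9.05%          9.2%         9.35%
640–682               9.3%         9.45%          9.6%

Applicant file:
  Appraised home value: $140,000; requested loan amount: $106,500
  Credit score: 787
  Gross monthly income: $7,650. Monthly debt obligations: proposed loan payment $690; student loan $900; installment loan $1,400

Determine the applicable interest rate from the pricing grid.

Credit score 787 ≥ 640; Total monthly debts = (690 + 900 + 1,400) = 2,990. Debt-to-income = 2,990/7,650 = 39.1% — meets 40% limit
Loan-to-value = 106,500/140,000 = 76.1% — pass (85% max)
Row: 787 falls in 760+. Column: 76.1% falls in 75.01–85%. Rate = 8.85%.

8.85%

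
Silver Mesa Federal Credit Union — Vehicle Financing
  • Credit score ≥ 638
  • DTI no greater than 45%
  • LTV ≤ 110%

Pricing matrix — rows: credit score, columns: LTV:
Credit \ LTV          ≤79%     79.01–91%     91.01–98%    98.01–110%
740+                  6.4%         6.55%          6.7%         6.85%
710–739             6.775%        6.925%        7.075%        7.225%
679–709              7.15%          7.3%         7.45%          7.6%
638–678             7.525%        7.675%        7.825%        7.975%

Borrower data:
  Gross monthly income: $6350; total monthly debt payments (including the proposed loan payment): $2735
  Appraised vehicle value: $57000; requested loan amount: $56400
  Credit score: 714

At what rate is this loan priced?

7.225%

Credit score 714 ≥ 638; DTI: 2,735 ÷ 6,350 = 43.1%, within the 45% cap
LTV = 56,400/57,000 = 98.9% ≤ 110%
Row: 714 falls in 710–739. Column: 98.9% falls in 98.01–110%. Rate = 7.225%.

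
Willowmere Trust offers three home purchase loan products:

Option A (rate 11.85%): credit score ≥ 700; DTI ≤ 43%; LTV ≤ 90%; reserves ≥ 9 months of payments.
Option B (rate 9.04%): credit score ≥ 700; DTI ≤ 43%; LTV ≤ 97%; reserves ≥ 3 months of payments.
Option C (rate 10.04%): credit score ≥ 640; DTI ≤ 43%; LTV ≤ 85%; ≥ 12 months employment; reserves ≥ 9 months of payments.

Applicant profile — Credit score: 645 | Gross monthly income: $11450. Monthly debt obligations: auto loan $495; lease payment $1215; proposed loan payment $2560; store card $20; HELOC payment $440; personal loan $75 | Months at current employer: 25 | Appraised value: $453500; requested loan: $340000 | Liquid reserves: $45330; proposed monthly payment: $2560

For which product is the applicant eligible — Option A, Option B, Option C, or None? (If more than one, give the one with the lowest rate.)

Total debts = (495 + 1,215 + 2,560 + 20 + 440 + 75) = 4,805; DTI = 4,805/11,450 = 42%.
LTV = 340,000/453,500 = 75%.
Reserves = 45,330/2,560 = 17.7 months.
Option A: score 645 < 700; DTI 42% ≤ 43%; LTV 75% ≤ 90%; reserves 17.7 ≥ 9 mo → does not qualify.
Option B: score 645 < 700; DTI 42% ≤ 43%; LTV 75% ≤ 97%; reserves 17.7 ≥ 3 mo → does not qualify.
Option C: score 645 ≥ 640; DTI 42% ≤ 43%; LTV 75% ≤ 85%; employment 25 ≥ 12 mo; reserves 17.7 ≥ 9 mo → qualifies.

Option C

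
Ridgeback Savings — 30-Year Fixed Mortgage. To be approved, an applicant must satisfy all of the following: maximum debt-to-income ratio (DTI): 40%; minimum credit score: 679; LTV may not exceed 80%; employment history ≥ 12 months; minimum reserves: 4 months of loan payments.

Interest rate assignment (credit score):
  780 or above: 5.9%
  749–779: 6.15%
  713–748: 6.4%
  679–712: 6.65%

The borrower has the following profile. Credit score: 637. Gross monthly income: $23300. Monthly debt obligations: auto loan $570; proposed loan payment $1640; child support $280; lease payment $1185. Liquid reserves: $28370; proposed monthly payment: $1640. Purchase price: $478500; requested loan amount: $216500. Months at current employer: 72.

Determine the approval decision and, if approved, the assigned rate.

Denied

Credit score 637 < 679 (below minimum)
Employment 72 ≥ 12 months
Reserves: 28,370 ÷ 1,640 = 17.3 months (meets 4-month minimum)
Total monthly debts = (570 + 1,640 + 280 + 1,185) = 3,675. Debt-to-income = 3,675/23,300 = 15.8% — meets 40% limit
Loan-to-value = 216,500/478,500 = 45.2% — pass (80% max)
Not all requirements met → denied.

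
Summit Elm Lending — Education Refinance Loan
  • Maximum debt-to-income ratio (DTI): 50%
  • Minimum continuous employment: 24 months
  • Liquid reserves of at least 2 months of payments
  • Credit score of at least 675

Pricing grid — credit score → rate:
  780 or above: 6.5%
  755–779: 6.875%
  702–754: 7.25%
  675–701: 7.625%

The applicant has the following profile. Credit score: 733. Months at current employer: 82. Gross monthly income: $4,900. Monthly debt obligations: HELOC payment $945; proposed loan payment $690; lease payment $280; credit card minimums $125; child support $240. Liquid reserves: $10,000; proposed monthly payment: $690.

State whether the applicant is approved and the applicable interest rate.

Approved at 7.25%

Credit score 733 ≥ 675 (meets minimum)
Employment 82 ≥ 24 months
Reserves: 10,000 ÷ 690 = 14.5 months (meets 2-month minimum)
Total monthly debts = (945 + 690 + 280 + 125 + 240) = 2,280. DTI: 2,280 ÷ 4,900 = 46.5%, within the 50% cap
All requirements met. Score 733 falls in the 702–754 tier → 7.25%.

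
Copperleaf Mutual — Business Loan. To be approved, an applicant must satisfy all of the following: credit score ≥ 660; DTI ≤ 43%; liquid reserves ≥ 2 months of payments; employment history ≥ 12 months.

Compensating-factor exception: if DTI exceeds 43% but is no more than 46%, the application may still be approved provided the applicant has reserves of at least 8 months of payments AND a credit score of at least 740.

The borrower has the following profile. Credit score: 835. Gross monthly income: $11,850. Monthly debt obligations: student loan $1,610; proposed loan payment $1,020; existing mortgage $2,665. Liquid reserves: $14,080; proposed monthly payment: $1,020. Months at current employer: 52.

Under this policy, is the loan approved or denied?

Credit score 835 ≥ 660 (meets base)
Total debts = (1,610 + 1,020 + 2,665) = 5,295. DTI = 5,295/11,850 = 44.7% > 43% — standard DTI limit exceeded.
Reserves: 14,080 ÷ 1,020 = 13.8 months (meets 2-month minimum)
Employment 52 ≥ 12 months
DTI 44.7% is within the 43%–46% exception band; checking compensating factors.
Override check — reserves: 13.8 mo (ok); score: 835 (ok).
Both override conditions satisfied; DTI exception granted.

Approved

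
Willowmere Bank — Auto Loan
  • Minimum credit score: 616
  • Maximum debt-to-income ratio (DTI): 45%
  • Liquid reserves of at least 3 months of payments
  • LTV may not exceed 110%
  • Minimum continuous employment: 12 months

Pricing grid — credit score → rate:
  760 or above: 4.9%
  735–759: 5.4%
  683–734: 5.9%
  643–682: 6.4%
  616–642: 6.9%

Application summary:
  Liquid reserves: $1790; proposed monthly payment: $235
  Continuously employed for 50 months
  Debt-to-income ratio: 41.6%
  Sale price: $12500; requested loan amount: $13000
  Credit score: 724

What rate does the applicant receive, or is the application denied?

Approved at 5.9%

Credit score 724 ≥ 616 (meets minimum)
Reserves = 1,790/235 = 7.6 months ≥ 3
Employment 50 ≥ 12 months
DTI 41.6% ≤ 45%
LTV = 13,000/12,500 = 104% ≤ 110%
All requirements met. Score 724 falls in the 683–734 tier → 5.9%.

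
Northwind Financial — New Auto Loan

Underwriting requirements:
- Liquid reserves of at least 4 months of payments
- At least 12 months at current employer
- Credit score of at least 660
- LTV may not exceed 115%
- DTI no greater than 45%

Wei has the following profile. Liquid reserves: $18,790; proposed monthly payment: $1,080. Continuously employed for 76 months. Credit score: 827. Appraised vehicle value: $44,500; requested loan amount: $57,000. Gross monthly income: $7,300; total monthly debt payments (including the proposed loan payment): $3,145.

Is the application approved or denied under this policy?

Reserves: 18,790 ÷ 1,080 = 17.4 months (meets 4-month minimum)
Employment 76 ≥ 12 months
Credit score 827 ≥ 660 (meets)
LTV = 57,000/44,500 = 128.1% > 115%
DTI = 3,145/7,300 = 43.1% ≤ 45%
Fails on LTV.

Denied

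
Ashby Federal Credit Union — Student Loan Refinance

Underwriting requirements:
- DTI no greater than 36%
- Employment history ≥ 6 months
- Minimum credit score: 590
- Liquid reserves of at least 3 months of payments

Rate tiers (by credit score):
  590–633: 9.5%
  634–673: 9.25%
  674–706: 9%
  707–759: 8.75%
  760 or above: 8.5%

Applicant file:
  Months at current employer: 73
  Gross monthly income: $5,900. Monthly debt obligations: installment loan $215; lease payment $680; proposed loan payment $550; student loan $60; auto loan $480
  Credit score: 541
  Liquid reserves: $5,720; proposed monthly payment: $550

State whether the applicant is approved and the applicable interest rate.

Credit score 541 < 590 (below minimum)
Total monthly debts = (215 + 680 + 550 + 60 + 480) = 1,985. Debt-to-income = 1,985/5,900 = 33.6% — meets 36% limit
Employment 73 ≥ 6 months
Liquid reserves cover 5,720/550 = 10.4 months — ≥ 3 required
Not all requirements met → denied.

Denied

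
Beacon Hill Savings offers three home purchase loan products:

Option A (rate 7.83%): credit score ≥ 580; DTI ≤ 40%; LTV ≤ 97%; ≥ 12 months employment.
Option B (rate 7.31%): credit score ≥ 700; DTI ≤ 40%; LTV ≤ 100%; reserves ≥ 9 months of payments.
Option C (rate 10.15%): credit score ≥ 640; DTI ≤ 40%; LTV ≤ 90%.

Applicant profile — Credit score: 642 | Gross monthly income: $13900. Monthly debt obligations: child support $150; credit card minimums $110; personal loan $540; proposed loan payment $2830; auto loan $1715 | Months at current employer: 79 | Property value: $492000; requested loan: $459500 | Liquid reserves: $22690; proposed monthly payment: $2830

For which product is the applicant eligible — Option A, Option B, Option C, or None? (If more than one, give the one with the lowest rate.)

Option A

Total debts = (150 + 110 + 540 + 2,830 + 1,715) = 5,345; DTI = 5,345/13,900 = 38.5%.
LTV = 459,500/492,000 = 93.4%.
Reserves = 22,690/2,830 = 8.0 months.
Option A: score 642 ≥ 580; DTI 38.5% ≤ 40%; LTV 93.4% ≤ 97%; employment 79 ≥ 12 mo → qualifies.
Option B: score 642 < 700; DTI 38.5% ≤ 40%; LTV 93.4% ≤ 100%; reserves 8.0 < 9 mo → does not qualify.
Option C: score 642 ≥ 640; DTI 38.5% ≤ 40%; LTV 93.4% > 90% → does not qualify.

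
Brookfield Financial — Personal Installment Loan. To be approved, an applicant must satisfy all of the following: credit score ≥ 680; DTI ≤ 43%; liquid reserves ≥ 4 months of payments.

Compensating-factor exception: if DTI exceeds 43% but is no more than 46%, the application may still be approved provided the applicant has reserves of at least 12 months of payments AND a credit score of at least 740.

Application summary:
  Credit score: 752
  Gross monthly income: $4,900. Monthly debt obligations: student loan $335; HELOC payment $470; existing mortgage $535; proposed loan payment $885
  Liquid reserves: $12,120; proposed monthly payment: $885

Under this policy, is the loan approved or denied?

Approved

Credit score 752 ≥ 680 (meets base)
Total debts = (335 + 470 + 535 + 885) = 2,225. DTI = 2,225/4,900 = 45.4% > 43% — standard DTI limit exceeded.
Reserves: 12,120 ÷ 885 = 13.7 months (meets 4-month minimum)
45.4% falls in the override range (43%–46%), so the compensating-factor test applies.
Override check — reserves: 13.7 mo (ok); score: 752 (ok).
Both override conditions satisfied; DTI exception granted.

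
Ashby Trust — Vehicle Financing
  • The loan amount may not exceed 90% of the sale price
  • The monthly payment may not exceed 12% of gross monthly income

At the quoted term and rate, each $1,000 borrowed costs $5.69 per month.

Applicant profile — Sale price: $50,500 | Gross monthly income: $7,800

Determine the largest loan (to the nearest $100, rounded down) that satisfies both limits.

Payment cap: 12% × $7,800 = $936/month.
At $5.69 per $1,000, that supports 936/5.69 × 1,000 ≈ $164,499 → $164,400.
LTV cap: 90% × $50,500 = $45,450 → $45,400.
Binding constraint: loan-to-value.

$45,400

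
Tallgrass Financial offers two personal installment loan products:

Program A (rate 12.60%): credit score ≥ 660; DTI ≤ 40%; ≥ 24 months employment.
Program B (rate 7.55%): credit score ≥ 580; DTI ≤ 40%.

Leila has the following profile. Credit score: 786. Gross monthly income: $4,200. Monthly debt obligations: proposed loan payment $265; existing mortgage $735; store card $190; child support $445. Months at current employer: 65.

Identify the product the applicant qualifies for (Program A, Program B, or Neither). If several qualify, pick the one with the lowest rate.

Program B

Total debts = (265 + 735 + 190 + 445) = 1,635; DTI = 1,635/4,200 = 38.9%.
Program A: score 786 ≥ 660; DTI 38.9% ≤ 40%; employment 65 ≥ 24 mo → qualifies.
Program B: score 786 ≥ 580; DTI 38.9% ≤ 40% → qualifies.
Qualifying: Program A, Program B. Lowest rate is 7.55% → Program B.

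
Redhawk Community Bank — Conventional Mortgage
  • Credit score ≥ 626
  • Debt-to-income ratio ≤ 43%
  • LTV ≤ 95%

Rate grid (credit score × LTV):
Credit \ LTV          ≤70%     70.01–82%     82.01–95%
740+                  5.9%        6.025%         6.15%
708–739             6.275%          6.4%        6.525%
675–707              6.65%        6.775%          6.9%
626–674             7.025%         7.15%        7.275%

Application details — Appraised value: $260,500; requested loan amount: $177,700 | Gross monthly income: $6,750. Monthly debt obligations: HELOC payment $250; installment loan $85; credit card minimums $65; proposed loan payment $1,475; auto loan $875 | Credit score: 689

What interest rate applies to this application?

6.65%

Credit score 689 ≥ 626; Total monthly debts = (250 + 85 + 65 + 1,475 + 875) = 2,750. DTI = 2,750/6,750 = 40.7% ≤ 43%
LTV: 177,700 ÷ 260,500 = 68.2%, within 95% cap
Row: 689 falls in 675–707. Column: 68.2% falls in ≤70%. Rate = 6.65%.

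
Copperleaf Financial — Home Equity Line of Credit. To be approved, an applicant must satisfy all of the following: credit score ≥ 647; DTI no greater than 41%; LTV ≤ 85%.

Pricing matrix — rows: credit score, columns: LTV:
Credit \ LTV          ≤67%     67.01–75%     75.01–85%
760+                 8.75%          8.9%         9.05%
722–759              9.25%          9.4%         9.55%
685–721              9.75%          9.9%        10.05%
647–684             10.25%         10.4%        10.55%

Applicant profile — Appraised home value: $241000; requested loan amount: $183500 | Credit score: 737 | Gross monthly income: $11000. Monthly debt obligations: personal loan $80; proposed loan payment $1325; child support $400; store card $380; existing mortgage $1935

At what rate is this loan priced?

Credit score 737 ≥ 647; Total monthly debts = (80 + 1,325 + 400 + 380 + 1,935) = 4,120. DTI = 4,120/11,000 = 37.5% ≤ 41%
LTV = 183,500/241,000 = 76.1% ≤ 85%
Credit 737 → row 722–759; LTV 76.1% → column 75.01–85%. Grid cell → 9.55%.

9.55%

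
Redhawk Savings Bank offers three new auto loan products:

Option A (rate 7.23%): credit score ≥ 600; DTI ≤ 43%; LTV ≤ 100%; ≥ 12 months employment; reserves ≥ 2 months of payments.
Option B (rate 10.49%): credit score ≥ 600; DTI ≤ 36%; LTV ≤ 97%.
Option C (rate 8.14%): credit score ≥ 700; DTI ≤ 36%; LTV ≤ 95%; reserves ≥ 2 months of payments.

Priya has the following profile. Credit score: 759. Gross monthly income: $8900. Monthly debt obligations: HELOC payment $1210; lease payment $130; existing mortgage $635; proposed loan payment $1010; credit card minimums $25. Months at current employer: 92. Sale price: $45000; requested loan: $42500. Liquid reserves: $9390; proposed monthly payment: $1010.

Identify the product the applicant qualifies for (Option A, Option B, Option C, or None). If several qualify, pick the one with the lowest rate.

Total debts = (1,210 + 130 + 635 + 1,010 + 25) = 3,010; DTI = 3,010/8,900 = 33.8%.
LTV = 42,500/45,000 = 94.4%.
Reserves = 9,390/1,010 = 9.3 months.
Option A: score 759 ≥ 600; DTI 33.8% ≤ 43%; LTV 94.4% ≤ 100%; employment 92 ≥ 12 mo; reserves 9.3 ≥ 2 mo → qualifies.
Option B: score 759 ≥ 600; DTI 33.8% ≤ 36%; LTV 94.4% ≤ 97% → qualifies.
Option C: score 759 ≥ 700; DTI 33.8% ≤ 36%; LTV 94.4% ≤ 95%; reserves 9.3 ≥ 2 mo → qualifies.
Qualifying: Option A, Option B, Option C. Lowest rate is 7.23% → Option A.

Option A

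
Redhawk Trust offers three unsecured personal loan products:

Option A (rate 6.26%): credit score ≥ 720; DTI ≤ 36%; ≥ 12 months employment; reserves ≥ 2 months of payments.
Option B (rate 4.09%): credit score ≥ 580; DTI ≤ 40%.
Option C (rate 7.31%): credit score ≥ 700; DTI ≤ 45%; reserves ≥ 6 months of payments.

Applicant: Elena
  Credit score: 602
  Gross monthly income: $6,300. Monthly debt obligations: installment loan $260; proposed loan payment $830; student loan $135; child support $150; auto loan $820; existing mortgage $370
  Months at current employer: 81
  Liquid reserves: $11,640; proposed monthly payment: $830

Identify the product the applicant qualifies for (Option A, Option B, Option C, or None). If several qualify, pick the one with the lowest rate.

None

Total debts = (260 + 830 + 135 + 150 + 820 + 370) = 2,565; DTI = 2,565/6,300 = 40.7%.
Reserves = 11,640/830 = 14.0 months.
Option A: score 602 < 720; DTI 40.7% > 36%; employment 81 ≥ 12 mo; reserves 14.0 ≥ 2 mo → does not qualify.
Option B: score 602 ≥ 580; DTI 40.7% > 40% → does not qualify.
Option C: score 602 < 700; DTI 40.7% ≤ 45%; reserves 14.0 ≥ 6 mo → does not qualify.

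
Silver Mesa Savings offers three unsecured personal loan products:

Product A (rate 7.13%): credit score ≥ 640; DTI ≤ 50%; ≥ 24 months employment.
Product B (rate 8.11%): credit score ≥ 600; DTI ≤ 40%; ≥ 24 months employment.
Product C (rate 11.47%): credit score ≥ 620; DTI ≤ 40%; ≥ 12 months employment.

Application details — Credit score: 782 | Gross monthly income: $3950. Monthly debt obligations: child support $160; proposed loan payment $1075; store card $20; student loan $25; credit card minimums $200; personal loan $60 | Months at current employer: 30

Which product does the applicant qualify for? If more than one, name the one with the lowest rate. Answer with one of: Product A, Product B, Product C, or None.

Total debts = (160 + 1,075 + 20 + 25 + 200 + 60) = 1,540; DTI = 1,540/3,950 = 39%.
Product A: score 782 ≥ 640; DTI 39% ≤ 50%; employment 30 ≥ 24 mo → qualifies.
Product B: score 782 ≥ 600; DTI 39% ≤ 40%; employment 30 ≥ 24 mo → qualifies.
Product C: score 782 ≥ 620; DTI 39% ≤ 40%; employment 30 ≥ 12 mo → qualifies.
Qualifying: Product A, Product B, Product C. Lowest rate is 7.13% → Product A.

Product A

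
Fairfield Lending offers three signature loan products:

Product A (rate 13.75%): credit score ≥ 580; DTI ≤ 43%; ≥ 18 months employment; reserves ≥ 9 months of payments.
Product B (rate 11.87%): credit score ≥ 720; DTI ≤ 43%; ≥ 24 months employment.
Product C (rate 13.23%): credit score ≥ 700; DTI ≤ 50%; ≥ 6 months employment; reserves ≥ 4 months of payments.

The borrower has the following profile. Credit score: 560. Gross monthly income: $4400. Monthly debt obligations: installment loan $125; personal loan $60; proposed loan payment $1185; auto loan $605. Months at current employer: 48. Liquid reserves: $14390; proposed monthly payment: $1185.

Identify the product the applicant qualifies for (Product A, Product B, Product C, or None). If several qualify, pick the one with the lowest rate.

None

Total debts = (125 + 60 + 1,185 + 605) = 1,975; DTI = 1,975/4,400 = 44.9%.
Reserves = 14,390/1,185 = 12.1 months.
Product A: score 560 < 580; DTI 44.9% > 43%; employment 48 ≥ 18 mo; reserves 12.1 ≥ 9 mo → does not qualify.
Product B: score 560 < 720; DTI 44.9% > 43%; employment 48 ≥ 24 mo → does not qualify.
Product C: score 560 < 700; DTI 44.9% ≤ 50%; employment 48 ≥ 6 mo; reserves 12.1 ≥ 4 mo → does not qualify.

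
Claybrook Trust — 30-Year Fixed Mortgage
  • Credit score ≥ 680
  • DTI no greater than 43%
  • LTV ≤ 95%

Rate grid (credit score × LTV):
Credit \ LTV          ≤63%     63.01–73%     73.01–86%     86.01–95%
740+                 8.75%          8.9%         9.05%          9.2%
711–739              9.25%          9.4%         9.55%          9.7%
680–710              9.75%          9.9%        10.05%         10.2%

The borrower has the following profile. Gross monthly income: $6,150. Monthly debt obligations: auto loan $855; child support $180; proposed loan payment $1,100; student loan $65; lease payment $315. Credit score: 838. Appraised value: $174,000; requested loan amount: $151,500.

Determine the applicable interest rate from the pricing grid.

9.2%

Credit score 838 ≥ 680; Total monthly debts = (855 + 180 + 1,100 + 65 + 315) = 2,515. DTI: 2,515 ÷ 6,150 = 40.9%, within the 43% cap
Loan-to-value = 151,500/174,000 = 87.1% — pass (95% max)
Score 838 is in the 740+ band; LTV 87.1% is in the 86.01–95% band → 9.2%.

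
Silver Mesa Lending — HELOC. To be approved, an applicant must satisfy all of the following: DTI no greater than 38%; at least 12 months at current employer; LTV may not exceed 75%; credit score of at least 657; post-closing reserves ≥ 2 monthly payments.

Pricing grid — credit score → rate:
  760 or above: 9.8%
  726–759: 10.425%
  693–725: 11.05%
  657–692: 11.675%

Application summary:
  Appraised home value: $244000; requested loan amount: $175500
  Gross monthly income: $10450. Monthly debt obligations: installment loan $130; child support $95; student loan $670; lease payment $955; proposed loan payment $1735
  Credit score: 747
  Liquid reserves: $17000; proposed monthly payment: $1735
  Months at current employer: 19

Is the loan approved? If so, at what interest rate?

Approved at 10.425%

Credit score 747 ≥ 657 (meets minimum)
LTV: 175,500 ÷ 244,000 = 71.9%, within 75% cap
Reserves = 17,000/1,735 = 9.8 months ≥ 2
Total monthly debts = (130 + 95 + 670 + 955 + 1,735) = 3,585. Debt-to-income = 3,585/10,450 = 34.3% — meets 38% limit
Employment 19 ≥ 12 months
All requirements met. Score 747 falls in the 726–759 tier → 10.425%.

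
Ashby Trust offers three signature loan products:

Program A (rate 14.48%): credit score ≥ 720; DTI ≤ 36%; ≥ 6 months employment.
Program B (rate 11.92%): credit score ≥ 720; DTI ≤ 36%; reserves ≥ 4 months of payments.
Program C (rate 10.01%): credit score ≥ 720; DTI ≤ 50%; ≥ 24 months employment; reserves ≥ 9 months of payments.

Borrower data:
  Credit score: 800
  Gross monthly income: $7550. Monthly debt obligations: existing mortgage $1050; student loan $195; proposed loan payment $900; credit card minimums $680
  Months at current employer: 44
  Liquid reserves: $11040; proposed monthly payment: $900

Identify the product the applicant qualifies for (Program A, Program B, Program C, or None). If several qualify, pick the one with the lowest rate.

Program C

Total debts = (1,050 + 195 + 900 + 680) = 2,825; DTI = 2,825/7,550 = 37.4%.
Reserves = 11,040/900 = 12.3 months.
Program A: score 800 ≥ 720; DTI 37.4% > 36%; employment 44 ≥ 6 mo → does not qualify.
Program B: score 800 ≥ 720; DTI 37.4% > 36%; reserves 12.3 ≥ 4 mo → does not qualify.
Program C: score 800 ≥ 720; DTI 37.4% ≤ 50%; employment 44 ≥ 24 mo; reserves 12.3 ≥ 9 mo → qualifies.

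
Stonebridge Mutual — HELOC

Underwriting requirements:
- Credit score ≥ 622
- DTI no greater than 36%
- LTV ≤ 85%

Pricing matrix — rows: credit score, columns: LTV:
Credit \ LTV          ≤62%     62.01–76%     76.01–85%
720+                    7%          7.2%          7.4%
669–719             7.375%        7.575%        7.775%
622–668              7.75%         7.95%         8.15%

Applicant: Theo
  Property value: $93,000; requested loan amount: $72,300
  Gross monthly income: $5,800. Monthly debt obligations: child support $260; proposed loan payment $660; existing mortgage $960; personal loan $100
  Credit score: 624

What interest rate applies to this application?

8.15%

Credit score 624 ≥ 622; Total monthly debts = (260 + 660 + 960 + 100) = 1,980. DTI: 1,980 ÷ 5,800 = 34.1%, within the 36% cap
Loan-to-value = 72,300/93,000 = 77.7% — pass (85% max)
Row: 624 falls in 622–668. Column: 77.7% falls in 76.01–85%. Rate = 8.15%.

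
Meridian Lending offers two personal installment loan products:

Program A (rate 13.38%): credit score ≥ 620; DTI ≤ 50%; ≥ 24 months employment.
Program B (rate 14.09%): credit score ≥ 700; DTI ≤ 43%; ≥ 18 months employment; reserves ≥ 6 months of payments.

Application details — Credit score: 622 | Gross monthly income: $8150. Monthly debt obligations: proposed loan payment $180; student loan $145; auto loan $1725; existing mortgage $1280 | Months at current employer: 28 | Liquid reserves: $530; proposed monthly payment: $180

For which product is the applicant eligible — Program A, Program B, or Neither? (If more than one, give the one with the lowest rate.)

Program A

Total debts = (180 + 145 + 1,725 + 1,280) = 3,330; DTI = 3,330/8,150 = 40.9%.
Reserves = 530/180 = 2.9 months.
Program A: score 622 ≥ 620; DTI 40.9% ≤ 50%; employment 28 ≥ 24 mo → qualifies.
Program B: score 622 < 700; DTI 40.9% ≤ 43%; employment 28 ≥ 18 mo; reserves 2.9 < 6 mo → does not qualify.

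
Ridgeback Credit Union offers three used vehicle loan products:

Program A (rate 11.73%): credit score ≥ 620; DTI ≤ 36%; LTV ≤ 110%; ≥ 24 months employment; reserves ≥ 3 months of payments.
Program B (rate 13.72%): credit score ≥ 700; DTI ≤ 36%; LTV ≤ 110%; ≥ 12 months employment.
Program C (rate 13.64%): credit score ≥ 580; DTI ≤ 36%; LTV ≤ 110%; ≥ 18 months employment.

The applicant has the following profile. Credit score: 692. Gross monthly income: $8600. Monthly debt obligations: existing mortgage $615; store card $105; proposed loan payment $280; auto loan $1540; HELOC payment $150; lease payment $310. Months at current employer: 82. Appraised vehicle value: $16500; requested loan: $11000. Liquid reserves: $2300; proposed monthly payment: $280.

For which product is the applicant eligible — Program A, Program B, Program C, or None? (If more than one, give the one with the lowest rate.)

Total debts = (615 + 105 + 280 + 1,540 + 150 + 310) = 3,000; DTI = 3,000/8,600 = 34.9%.
LTV = 11,000/16,500 = 66.7%.
Reserves = 2,300/280 = 8.2 months.
Program A: score 692 ≥ 620; DTI 34.9% ≤ 36%; LTV 66.7% ≤ 110%; employment 82 ≥ 24 mo; reserves 8.2 ≥ 3 mo → qualifies.
Program B: score 692 < 700; DTI 34.9% ≤ 36%; LTV 66.7% ≤ 110%; employment 82 ≥ 12 mo → does not qualify.
Program C: score 692 ≥ 580; DTI 34.9% ≤ 36%; LTV 66.7% ≤ 110%; employment 82 ≥ 18 mo → qualifies.
Qualifying: Program A, Program C. Lowest rate is 11.73% → Program A.

Program A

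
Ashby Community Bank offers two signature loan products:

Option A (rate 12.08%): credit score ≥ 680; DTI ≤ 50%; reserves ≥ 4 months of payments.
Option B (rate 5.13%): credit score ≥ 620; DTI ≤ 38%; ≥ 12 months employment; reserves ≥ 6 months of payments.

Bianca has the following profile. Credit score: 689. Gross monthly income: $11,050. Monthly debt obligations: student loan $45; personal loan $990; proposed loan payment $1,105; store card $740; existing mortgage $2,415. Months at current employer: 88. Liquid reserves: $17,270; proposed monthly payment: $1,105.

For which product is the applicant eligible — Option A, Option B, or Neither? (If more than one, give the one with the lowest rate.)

Option A

Total debts = (45 + 990 + 1,105 + 740 + 2,415) = 5,295; DTI = 5,295/11,050 = 47.9%.
Reserves = 17,270/1,105 = 15.6 months.
Option A: score 689 ≥ 680; DTI 47.9% ≤ 50%; reserves 15.6 ≥ 4 mo → qualifies.
Option B: score 689 ≥ 620; DTI 47.9% > 38%; employment 88 ≥ 12 mo; reserves 15.6 ≥ 6 mo → does not qualify.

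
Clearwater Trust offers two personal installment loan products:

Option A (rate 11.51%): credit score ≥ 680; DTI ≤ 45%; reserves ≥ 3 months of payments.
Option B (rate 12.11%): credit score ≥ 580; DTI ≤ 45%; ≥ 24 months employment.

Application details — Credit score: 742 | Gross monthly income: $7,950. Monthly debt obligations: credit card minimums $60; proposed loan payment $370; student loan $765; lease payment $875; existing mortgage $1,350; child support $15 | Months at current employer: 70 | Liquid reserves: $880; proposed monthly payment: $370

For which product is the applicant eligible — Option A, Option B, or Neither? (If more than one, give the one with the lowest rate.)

Total debts = (60 + 370 + 765 + 875 + 1,350 + 15) = 3,435; DTI = 3,435/7,950 = 43.2%.
Reserves = 880/370 = 2.4 months.
Option A: score 742 ≥ 680; DTI 43.2% ≤ 45%; reserves 2.4 < 3 mo → does not qualify.
Option B: score 742 ≥ 580; DTI 43.2% ≤ 45%; employment 70 ≥ 24 mo → qualifies.

Option B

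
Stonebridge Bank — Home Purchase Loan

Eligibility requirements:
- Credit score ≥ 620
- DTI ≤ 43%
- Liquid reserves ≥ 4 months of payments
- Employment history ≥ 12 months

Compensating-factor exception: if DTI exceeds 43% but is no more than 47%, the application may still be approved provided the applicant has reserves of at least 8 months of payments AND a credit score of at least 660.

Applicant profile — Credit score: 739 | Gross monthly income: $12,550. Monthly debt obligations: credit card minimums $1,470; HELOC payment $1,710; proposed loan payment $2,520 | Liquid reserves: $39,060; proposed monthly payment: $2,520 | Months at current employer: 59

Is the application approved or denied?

Credit score 739 ≥ 620 (meets base)
Total debts = (1,470 + 1,710 + 2,520) = 5,700. DTI: 5,700 ÷ 12,550 = 45.4%, over the 43% base limit.
Reserves: 39,060 ÷ 2,520 = 15.5 months (meets 4-month minimum)
Employment 59 ≥ 12 months
45.4% falls in the override range (43%–47%), so the compensating-factor test applies.
Override check — reserves: 15.5 mo (ok); score: 739 (ok).
Both compensating conditions met → exception applies.

Approved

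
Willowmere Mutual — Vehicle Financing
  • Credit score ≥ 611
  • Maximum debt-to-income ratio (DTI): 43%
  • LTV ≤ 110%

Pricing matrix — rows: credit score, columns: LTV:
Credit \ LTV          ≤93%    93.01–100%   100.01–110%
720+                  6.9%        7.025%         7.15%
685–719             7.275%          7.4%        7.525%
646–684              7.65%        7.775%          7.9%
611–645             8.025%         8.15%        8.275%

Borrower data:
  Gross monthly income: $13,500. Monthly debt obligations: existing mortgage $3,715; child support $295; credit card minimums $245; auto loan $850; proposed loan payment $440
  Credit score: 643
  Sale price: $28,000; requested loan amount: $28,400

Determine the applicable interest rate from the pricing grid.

Credit score 643 ≥ 611; Total monthly debts = (3,715 + 295 + 245 + 850 + 440) = 5,545. Debt-to-income = 5,545/13,500 = 41.1% — meets 43% limit
LTV = 28,400/28,000 = 101.4% ≤ 110%
Row: 643 falls in 611–645. Column: 101.4% falls in 100.01–110%. Rate = 8.275%.

8.275%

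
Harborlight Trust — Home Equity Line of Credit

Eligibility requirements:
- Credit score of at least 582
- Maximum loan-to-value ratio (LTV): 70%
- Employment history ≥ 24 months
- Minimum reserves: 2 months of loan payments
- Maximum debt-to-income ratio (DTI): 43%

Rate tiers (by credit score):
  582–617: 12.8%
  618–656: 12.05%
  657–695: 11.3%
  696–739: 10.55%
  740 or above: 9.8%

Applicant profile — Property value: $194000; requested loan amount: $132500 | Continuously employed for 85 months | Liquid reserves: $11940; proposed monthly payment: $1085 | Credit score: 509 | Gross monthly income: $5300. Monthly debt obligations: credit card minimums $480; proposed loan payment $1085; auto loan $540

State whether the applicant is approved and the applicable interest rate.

Credit score 509 < 582 (below minimum)
Total monthly debts = (480 + 1,085 + 540) = 2,105. DTI: 2,105 ÷ 5,300 = 39.7%, within the 43% cap
Employment 85 ≥ 24 months
Reserves: 11,940 ÷ 1,085 = 11.0 months (meets 2-month minimum)
LTV = 132,500/194,000 = 68.3% ≤ 70%
Not all requirements met → denied.

Denied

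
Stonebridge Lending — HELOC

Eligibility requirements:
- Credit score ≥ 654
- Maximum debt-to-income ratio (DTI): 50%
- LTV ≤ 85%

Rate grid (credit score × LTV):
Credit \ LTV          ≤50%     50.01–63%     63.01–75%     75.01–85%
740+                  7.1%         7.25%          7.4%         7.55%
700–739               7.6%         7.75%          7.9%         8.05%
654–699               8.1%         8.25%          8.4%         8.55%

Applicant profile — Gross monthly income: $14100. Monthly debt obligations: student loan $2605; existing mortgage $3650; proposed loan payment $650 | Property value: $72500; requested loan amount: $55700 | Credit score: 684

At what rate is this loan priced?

8.55%

Credit score 684 ≥ 654; Total monthly debts = (2,605 + 3,650 + 650) = 6,905. DTI = 6,905/14,100 = 49% ≤ 50%
LTV = 55,700/72,500 = 76.8% ≤ 85%
Credit 684 → row 654–699; LTV 76.8% → column 75.01–85%. Grid cell → 8.55%.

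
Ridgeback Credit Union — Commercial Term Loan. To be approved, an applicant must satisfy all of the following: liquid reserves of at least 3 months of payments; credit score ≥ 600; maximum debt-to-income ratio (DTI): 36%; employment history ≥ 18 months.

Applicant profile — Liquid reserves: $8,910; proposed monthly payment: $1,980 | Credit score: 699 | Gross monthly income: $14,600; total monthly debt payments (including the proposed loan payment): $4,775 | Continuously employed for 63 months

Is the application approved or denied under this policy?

Reserves: 8,910 ÷ 1,980 = 4.5 months (meets 3-month minimum)
Credit score 699 ≥ 600 (meets)
DTI: 4,775 ÷ 14,600 = 32.7%, within the 36% cap
Employment 63 ≥ 18 months
All criteria satisfied.

Approved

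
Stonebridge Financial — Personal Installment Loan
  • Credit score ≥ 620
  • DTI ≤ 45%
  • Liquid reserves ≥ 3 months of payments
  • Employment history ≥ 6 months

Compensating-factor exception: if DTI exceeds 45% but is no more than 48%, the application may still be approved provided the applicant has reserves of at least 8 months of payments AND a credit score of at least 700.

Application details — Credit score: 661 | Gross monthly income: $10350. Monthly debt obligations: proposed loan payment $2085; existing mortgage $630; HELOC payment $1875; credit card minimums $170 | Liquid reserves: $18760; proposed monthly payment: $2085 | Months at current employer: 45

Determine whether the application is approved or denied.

Credit score 661 ≥ 620 (meets base)
Total debts = (2,085 + 630 + 1,875 + 170) = 4,760. DTI = 4,760/10,350 = 46% > 45% — standard DTI limit exceeded.
Reserves: 18,760 ÷ 2,085 = 9.0 months (meets 3-month minimum)
Employment 45 ≥ 6 months
46% falls in the override range (45%–48%), so the compensating-factor test applies.
Override check — reserves: 9.0 mo (ok); score: 661 (below 700).
Compensating-factor requirement not fully met.

Denied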